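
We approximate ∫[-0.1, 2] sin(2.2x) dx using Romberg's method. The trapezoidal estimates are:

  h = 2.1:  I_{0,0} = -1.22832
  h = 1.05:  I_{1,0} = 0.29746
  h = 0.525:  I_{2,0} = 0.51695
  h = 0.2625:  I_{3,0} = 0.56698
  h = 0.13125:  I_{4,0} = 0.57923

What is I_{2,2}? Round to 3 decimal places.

Richardson extrapolation on the trapezoidal column (denominator 4−1=3):
I_{1,1} = (4·0.29746 − (-1.22832)) / 3 = 0.80605
I_{2,1} = (4·0.51695 − 0.29746) / 3 = 0.59011
I_{2,2} = 0.59011 + (0.59011 − 0.80605)/15 = 0.57571
(Column j=1 coincides with Simpson's rule on the same nodes.)

0.576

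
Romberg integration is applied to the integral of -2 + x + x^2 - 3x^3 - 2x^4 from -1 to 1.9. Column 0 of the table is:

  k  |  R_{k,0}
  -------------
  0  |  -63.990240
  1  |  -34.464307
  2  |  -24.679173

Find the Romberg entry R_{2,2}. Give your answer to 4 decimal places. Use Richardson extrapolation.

Richardson extrapolation on the trapezoidal column (denominator 4−1=3):
R_{1,1} = (4·(-34.464307) − (-63.990240)) / 3 = -24.622329
R_{2,1} = -24.679173 + (-24.679173 − (-34.464307))/3 = -21.417462
R_{2,2} = (16·(-21.417462) − (-24.622329)) / 15 = -21.203804

-21.2038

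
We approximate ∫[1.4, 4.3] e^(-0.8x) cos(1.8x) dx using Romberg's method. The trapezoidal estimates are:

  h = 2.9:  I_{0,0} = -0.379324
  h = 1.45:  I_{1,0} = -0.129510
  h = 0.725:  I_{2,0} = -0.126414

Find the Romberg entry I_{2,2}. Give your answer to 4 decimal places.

-0.1307

I_{1,1} = -0.129510 + (-0.129510 − (-0.379324))/3 = -0.046239
I_{2,1} = -0.126414 + (-0.126414 − (-0.129510))/3 = -0.125382
I_{2,2} = -0.125382 + (-0.125382 − (-0.046239))/15 = -0.130658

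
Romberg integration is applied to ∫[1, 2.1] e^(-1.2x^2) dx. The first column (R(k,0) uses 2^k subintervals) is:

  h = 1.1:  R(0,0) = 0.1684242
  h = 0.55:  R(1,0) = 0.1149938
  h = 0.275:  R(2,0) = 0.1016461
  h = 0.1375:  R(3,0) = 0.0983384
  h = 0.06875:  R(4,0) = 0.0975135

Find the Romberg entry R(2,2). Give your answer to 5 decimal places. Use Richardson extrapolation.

0.09720

Richardson extrapolation on the trapezoidal column (denominator 4−1=3):
R(1,1) = (4·0.1149938 − 0.1684242) / 3 = 0.0971837
R(2,1) = 0.1016461 + (0.1016461 − 0.1149938)/3 = 0.0971969
R(2,2) = 0.0971969 + (0.0971969 − 0.0971837)/15 = 0.0971978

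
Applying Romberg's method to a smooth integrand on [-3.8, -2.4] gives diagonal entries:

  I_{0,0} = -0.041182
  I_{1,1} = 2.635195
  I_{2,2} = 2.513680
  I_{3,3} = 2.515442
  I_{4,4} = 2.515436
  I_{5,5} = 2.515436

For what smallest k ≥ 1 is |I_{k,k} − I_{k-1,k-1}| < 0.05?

|I_{1,1} − I_{0,0}| = 2.676377 ≥ 0.05
|I_{2,2} − I_{1,1}| = 0.121515 ≥ 0.05
|I_{3,3} − I_{2,2}| = 0.001762 < 0.05

k = 3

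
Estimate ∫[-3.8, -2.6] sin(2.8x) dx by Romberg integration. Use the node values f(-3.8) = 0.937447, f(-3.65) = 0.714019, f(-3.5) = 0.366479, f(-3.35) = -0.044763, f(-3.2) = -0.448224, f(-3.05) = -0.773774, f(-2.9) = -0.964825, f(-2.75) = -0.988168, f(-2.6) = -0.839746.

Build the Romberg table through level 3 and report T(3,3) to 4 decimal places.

T(0,0) (trapezoid, 1 panel, h=1.2000): 0.058621
T(1,0) (trapezoid, 2 panels, h=0.6000): -0.239624
T(2,0) (trapezoid, 4 panels, h=0.3000): -0.299316
T(3,0) (trapezoid, 8 panels, h=0.1500): -0.313561
T(1,1) = -0.239624 + (-0.239624 − 0.058621)/3 = -0.339039
T(2,1) = -0.299316 + (-0.299316 − (-0.239624))/3 = -0.319213
T(3,1) = -0.313561 + (-0.313561 − (-0.299316))/3 = -0.318309
T(2,2) = -0.319213 + (-0.319213 − (-0.339039))/15 = -0.317891
T(3,2) = -0.318309 + (-0.318309 − (-0.319213))/15 = -0.318249
T(3,3) = -0.318249 + (-0.318249 − (-0.317891))/63 = -0.318255

-0.3183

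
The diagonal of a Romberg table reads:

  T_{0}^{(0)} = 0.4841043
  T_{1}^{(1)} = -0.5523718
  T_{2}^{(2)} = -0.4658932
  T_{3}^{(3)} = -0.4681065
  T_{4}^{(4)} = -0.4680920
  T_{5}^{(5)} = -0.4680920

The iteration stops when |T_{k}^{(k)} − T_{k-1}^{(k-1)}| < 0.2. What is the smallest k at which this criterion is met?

k = 2

|T_{1}^{(1)} − T_{0}^{(0)}| = 1.0364761 ≥ 0.2
|T_{2}^{(2)} − T_{1}^{(1)}| = 0.0864786 < 0.2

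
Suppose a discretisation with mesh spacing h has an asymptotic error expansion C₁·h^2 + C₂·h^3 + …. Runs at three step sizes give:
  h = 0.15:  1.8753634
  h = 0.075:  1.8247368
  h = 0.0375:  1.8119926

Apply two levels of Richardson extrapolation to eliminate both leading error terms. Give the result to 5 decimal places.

First eliminate the h^2 term (factor 2^2 = 4):
  B₁ = (4·1.8247368 − 1.8753634)/3 = 1.8078613
  B₂ = (4·1.8119926 − 1.8247368)/3 = 1.8077445
Then eliminate the h^3 term (factor 2^3 = 8):
  (8·1.8077445 − 1.8078613)/7 = 1.8077278

1.80773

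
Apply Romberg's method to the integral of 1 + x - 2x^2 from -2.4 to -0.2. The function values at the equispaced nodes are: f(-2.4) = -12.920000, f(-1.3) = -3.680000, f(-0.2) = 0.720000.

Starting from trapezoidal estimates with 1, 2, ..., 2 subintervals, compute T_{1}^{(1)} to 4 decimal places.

-9.8707

T_{0}^{(0)} (trapezoid, 1 panel, h=2.2000): -13.420000
T_{1}^{(0)} (trapezoid, 2 panels, h=1.1000): -10.758000
T_{1}^{(1)} = -10.758000 + (-10.758000 − (-13.420000))/3 = -9.870667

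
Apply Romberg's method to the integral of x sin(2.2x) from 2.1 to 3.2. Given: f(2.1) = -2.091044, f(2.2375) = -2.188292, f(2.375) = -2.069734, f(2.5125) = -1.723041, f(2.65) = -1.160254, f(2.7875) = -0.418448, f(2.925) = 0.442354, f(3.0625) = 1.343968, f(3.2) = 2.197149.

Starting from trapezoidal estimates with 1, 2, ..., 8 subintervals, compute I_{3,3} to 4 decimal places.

-0.7980

I_{0,0} (trapezoid, 1 panel, h=1.1000): 0.058358
I_{1,0} (trapezoid, 2 panels, h=0.5500): -0.608961
I_{2,0} (trapezoid, 4 panels, h=0.2750): -0.752010
I_{3,0} (trapezoid, 8 panels, h=0.1375): -0.786554
I_{1,1} = -0.608961 + (-0.608961 − 0.058358)/3 = -0.831401
I_{2,1} = -0.752010 + (-0.752010 − (-0.608961))/3 = -0.799693
I_{3,1} = -0.786554 + (-0.786554 − (-0.752010))/3 = -0.798069
I_{2,2} = -0.799693 + (-0.799693 − (-0.831401))/15 = -0.797579
I_{3,2} = -0.798069 + (-0.798069 − (-0.799693))/15 = -0.797961
I_{3,3} = -0.797961 + (-0.797961 − (-0.797579))/63 = -0.797967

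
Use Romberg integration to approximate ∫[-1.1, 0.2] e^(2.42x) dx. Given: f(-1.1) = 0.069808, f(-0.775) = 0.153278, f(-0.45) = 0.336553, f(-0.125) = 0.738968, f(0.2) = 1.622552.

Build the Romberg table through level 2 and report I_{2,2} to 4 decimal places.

I_{0,0} (trapezoid, 1 panel, h=1.3000): 1.100034
I_{1,0} (trapezoid, 2 panels, h=0.6500): 0.768776
I_{2,0} (trapezoid, 4 panels, h=0.3250): 0.674368
I_{1,1} = 0.768776 + (0.768776 − 1.100034)/3 = 0.658357
I_{2,1} = 0.674368 + (0.674368 − 0.768776)/3 = 0.642899
I_{2,2} = 0.642899 + (0.642899 − 0.658357)/15 = 0.641868

0.6419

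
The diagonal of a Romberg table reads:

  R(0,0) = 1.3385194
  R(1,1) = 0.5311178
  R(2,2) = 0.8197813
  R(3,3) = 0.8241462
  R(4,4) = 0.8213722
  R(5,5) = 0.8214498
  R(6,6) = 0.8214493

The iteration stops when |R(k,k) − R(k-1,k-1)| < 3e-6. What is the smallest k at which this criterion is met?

|R(1,1) − R(0,0)| = 0.8074016 ≥ 3e-6
|R(2,2) − R(1,1)| = 0.2886635 ≥ 3e-6
|R(3,3) − R(2,2)| = 0.0043649 ≥ 3e-6
|R(4,4) − R(3,3)| = 0.0027740 ≥ 3e-6
|R(5,5) − R(4,4)| = 0.0000776 ≥ 3e-6
|R(6,6) − R(5,5)| = 0.0000005 < 3e-6

k = 6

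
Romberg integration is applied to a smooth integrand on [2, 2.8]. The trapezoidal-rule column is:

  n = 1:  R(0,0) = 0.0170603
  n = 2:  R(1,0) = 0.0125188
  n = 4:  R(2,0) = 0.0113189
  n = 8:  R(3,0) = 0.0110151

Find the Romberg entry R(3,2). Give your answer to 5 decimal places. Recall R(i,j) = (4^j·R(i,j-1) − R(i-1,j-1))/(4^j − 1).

0.01091

R(2,1) = 0.0113189 + (0.0113189 − 0.0125188)/3 = 0.0109189
R(3,1) = (4·0.0110151 − 0.0113189) / 3 = 0.0109138
R(3,2) = 0.0109138 + (0.0109138 − 0.0109189)/15 = 0.0109135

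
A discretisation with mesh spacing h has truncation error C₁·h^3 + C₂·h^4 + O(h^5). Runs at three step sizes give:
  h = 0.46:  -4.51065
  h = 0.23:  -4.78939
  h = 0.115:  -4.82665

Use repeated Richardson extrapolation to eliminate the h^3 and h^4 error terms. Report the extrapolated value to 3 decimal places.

-4.832

First eliminate the h^3 term (factor 2^3 = 8):
  B₁ = (8·(-4.78939) − (-4.51065))/7 = -4.82921
  B₂ = (8·(-4.82665) − (-4.78939))/7 = -4.83197
Then eliminate the h^4 term (factor 2^4 = 16):
  (16·(-4.83197) − (-4.82921))/15 = -4.83215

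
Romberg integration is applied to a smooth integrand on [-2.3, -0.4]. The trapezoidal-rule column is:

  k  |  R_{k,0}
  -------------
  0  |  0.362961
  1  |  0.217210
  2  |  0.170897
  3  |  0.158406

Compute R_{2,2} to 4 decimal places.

Richardson extrapolation on the trapezoidal column (denominator 4−1=3):
R_{1,1} = 0.217210 + (0.217210 − 0.362961)/3 = 0.168626
R_{2,1} = 0.170897 + (0.170897 − 0.217210)/3 = 0.155459
R_{2,2} = (16·0.155459 − 0.168626) / 15 = 0.154581

0.1546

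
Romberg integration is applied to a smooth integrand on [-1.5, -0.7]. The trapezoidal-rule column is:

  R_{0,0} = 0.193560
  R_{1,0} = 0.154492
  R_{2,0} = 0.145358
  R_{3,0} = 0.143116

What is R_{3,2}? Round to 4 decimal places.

0.1424

R_{2,1} = (4·0.145358 − 0.154492) / 3 = 0.142313
R_{3,1} = 0.143116 + (0.143116 − 0.145358)/3 = 0.142369
R_{3,2} = 0.142369 + (0.142369 − 0.142313)/15 = 0.142373
(Column j=1 coincides with Simpson's rule on the same nodes.)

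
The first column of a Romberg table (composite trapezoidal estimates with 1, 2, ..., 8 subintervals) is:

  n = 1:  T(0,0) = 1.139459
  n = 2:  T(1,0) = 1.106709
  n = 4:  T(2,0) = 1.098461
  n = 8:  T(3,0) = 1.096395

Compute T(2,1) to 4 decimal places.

T(2,1) = 1.098461 + (1.098461 − 1.106709)/3 = 1.095712

1.0957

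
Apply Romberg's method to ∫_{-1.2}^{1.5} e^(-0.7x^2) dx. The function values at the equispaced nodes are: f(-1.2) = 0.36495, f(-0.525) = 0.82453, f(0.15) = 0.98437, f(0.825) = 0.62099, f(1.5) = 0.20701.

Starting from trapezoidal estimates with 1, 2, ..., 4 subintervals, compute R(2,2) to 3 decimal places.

R(0,0) (trapezoid, 1 panel, h=2.7000): 0.77215
R(1,0) (trapezoid, 2 panels, h=1.3500): 1.71497
R(2,0) (trapezoid, 4 panels, h=0.6750): 1.83321
R(1,1) = 1.71497 + (1.71497 − 0.77215)/3 = 2.02924
R(2,1) = 1.83321 + (1.83321 − 1.71497)/3 = 1.87262
R(2,2) = 1.87262 + (1.87262 − 2.02924)/15 = 1.86218

1.862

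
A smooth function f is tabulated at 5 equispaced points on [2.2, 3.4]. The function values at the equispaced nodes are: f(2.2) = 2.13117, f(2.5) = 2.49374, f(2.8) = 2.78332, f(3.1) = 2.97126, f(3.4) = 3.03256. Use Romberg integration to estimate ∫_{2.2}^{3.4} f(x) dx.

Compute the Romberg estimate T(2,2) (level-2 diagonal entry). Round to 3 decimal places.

3.259

T(0,0) (trapezoid, 1 panel, h=1.2000): 3.09824
T(1,0) (trapezoid, 2 panels, h=0.6000): 3.21911
T(2,0) (trapezoid, 4 panels, h=0.3000): 3.24906
T(1,1) = 3.21911 + (3.21911 − 3.09824)/3 = 3.25940
T(2,1) = 3.24906 + (3.24906 − 3.21911)/3 = 3.25904
T(2,2) = 3.25904 + (3.25904 − 3.25940)/15 = 3.25902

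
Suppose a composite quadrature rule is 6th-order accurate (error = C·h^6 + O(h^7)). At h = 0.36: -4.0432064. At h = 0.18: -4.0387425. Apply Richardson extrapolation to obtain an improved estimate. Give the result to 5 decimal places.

-4.03867

The leading error scales as h^6; refining by a factor of 2 reduces it by 2^6 = 64.
Extrapolated value = (64·A(h/2) − A(h)) / (64 − 1)
= (64·(-4.0387425) − (-4.0432064)) / 63
= -254.4363136 / 63 = -4.0386716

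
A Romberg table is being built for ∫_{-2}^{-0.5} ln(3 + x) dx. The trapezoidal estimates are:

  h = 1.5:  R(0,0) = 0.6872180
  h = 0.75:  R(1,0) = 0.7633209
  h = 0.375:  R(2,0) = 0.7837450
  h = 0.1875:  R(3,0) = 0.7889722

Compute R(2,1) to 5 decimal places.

0.79055

Richardson extrapolation on the trapezoidal column (denominator 4−1=3):
R(2,1) = 0.7837450 + (0.7837450 − 0.7633209)/3 = 0.7905530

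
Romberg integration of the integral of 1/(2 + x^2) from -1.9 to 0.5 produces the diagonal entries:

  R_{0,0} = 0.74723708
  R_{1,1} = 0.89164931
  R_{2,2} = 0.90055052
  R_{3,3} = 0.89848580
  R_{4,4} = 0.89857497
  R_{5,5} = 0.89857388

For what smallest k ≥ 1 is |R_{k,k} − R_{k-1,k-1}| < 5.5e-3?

|R_{1,1} − R_{0,0}| = 0.14441223 ≥ 5.5e-3
|R_{2,2} − R_{1,1}| = 0.00890121 ≥ 5.5e-3
|R_{3,3} − R_{2,2}| = 0.00206472 < 5.5e-3

k = 3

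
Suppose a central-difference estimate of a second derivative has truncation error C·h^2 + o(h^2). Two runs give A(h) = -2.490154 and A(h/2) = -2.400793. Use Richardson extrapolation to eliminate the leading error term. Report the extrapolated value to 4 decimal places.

-2.3710

Extrapolated value = (4·A(h/2) − A(h)) / (4 − 1)
= (4·(-2.400793) − (-2.490154)) / 3
= -7.113018 / 3 = -2.371006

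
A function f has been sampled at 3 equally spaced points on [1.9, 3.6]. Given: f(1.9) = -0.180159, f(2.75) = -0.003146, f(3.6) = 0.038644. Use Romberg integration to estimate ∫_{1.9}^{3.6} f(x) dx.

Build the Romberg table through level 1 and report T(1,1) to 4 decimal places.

T(0,0) (trapezoid, 1 panel, h=1.7000): -0.120288
T(1,0) (trapezoid, 2 panels, h=0.8500): -0.062818
T(1,1) = -0.062818 + (-0.062818 − (-0.120288))/3 = -0.043661

-0.0437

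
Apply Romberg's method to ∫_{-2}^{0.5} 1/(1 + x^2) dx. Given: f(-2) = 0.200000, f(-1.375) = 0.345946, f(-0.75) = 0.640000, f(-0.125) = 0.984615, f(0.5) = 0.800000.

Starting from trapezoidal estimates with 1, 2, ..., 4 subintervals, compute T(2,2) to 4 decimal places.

1.5905

T(0,0) (trapezoid, 1 panel, h=2.5000): 1.250000
T(1,0) (trapezoid, 2 panels, h=1.2500): 1.425000
T(2,0) (trapezoid, 4 panels, h=0.6250): 1.544101
T(1,1) = 1.425000 + (1.425000 − 1.250000)/3 = 1.483333
T(2,1) = 1.544101 + (1.544101 − 1.425000)/3 = 1.583801
T(2,2) = 1.583801 + (1.583801 − 1.483333)/15 = 1.590499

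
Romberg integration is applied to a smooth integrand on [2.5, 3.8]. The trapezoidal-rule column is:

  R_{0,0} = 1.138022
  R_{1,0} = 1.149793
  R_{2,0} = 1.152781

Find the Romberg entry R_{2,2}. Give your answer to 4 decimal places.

1.1538

Richardson extrapolation on the trapezoidal column (denominator 4−1=3):
R_{1,1} = (4·1.149793 − 1.138022) / 3 = 1.153717
R_{2,1} = (4·1.152781 − 1.149793) / 3 = 1.153777
R_{2,2} = 1.153777 + (1.153777 − 1.153717)/15 = 1.153781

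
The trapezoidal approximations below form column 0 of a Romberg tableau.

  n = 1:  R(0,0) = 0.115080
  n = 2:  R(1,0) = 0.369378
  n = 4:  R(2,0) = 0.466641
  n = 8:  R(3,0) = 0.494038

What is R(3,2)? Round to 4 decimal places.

Richardson extrapolation on the trapezoidal column (denominator 4−1=3):
R(2,1) = 0.466641 + (0.466641 − 0.369378)/3 = 0.499062
R(3,1) = 0.494038 + (0.494038 − 0.466641)/3 = 0.503170
R(3,2) = 0.503170 + (0.503170 − 0.499062)/15 = 0.503444

0.5034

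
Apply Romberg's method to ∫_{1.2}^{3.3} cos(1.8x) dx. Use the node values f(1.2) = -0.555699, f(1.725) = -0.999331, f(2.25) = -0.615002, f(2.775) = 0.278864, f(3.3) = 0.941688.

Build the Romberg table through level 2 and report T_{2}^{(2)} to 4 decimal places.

-0.6471

T_{0}^{(0)} (trapezoid, 1 panel, h=2.1000): 0.405288
T_{1}^{(0)} (trapezoid, 2 panels, h=1.0500): -0.443108
T_{2}^{(0)} (trapezoid, 4 panels, h=0.5250): -0.599799
T_{1}^{(1)} = -0.443108 + (-0.443108 − 0.405288)/3 = -0.725907
T_{2}^{(1)} = -0.599799 + (-0.599799 − (-0.443108))/3 = -0.652029
T_{2}^{(2)} = -0.652029 + (-0.652029 − (-0.725907))/15 = -0.647104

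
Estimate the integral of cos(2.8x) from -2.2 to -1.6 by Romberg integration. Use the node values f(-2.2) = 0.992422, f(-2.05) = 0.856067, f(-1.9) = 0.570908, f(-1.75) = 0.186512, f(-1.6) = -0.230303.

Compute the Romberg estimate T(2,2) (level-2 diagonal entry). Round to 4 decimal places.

T(0,0) (trapezoid, 1 panel, h=0.6000): 0.228636
T(1,0) (trapezoid, 2 panels, h=0.3000): 0.285590
T(2,0) (trapezoid, 4 panels, h=0.1500): 0.299182
T(1,1) = 0.285590 + (0.285590 − 0.228636)/3 = 0.304575
T(2,1) = 0.299182 + (0.299182 − 0.285590)/3 = 0.303713
T(2,2) = 0.303713 + (0.303713 − 0.304575)/15 = 0.303656

0.3037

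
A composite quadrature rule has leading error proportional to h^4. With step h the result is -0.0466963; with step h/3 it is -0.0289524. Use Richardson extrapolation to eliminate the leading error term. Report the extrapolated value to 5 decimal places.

-0.02873

The leading error scales as h^4; refining by a factor of 3 reduces it by 3^4 = 81.
Extrapolated value = (81·A(h/3) − A(h)) / (81 − 1)
= (81·(-0.0289524) − (-0.0466963)) / 80
= -2.2984481 / 80 = -0.0287306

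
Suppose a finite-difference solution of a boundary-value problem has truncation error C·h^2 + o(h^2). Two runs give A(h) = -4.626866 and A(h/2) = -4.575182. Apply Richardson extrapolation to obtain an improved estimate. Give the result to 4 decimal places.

-4.5580

The leading error scales as h^2; refining by a factor of 2 reduces it by 2^2 = 4.
Extrapolated value = (4·A(h/2) − A(h)) / (4 − 1)
= (4·(-4.575182) − (-4.626866)) / 3
= -13.673862 / 3 = -4.557954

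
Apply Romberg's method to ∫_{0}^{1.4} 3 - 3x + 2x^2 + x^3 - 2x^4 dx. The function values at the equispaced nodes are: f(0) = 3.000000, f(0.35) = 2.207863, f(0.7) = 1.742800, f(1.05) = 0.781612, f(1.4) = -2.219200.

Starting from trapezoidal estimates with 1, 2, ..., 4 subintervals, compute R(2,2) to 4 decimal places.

R(0,0) (trapezoid, 1 panel, h=1.4000): 0.546560
R(1,0) (trapezoid, 2 panels, h=0.7000): 1.493240
R(2,0) (trapezoid, 4 panels, h=0.3500): 1.792936
R(1,1) = 1.493240 + (1.493240 − 0.546560)/3 = 1.808800
R(2,1) = 1.792936 + (1.792936 − 1.493240)/3 = 1.892835
R(2,2) = 1.892835 + (1.892835 − 1.808800)/15 = 1.898437

1.8984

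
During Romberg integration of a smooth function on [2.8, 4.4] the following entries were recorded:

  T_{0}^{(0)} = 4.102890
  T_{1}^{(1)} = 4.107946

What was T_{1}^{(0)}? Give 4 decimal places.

4.1067

From T_{1}^{(1)} = (4·T_{1}^{(0)} − T_{0}^{(0)})/3, solve for T_{1}^{(0)}:
4·T_{1}^{(0)} = 3·4.107946 + 4.102890 = 16.426728
T_{1}^{(0)} = 4.106682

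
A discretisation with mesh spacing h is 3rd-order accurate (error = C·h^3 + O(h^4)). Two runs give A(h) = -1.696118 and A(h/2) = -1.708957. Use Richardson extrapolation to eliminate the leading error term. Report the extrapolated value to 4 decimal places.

Extrapolated value = (8·A(h/2) − A(h)) / (8 − 1)
= (8·(-1.708957) − (-1.696118)) / 7
= -11.975538 / 7 = -1.710791

-1.7108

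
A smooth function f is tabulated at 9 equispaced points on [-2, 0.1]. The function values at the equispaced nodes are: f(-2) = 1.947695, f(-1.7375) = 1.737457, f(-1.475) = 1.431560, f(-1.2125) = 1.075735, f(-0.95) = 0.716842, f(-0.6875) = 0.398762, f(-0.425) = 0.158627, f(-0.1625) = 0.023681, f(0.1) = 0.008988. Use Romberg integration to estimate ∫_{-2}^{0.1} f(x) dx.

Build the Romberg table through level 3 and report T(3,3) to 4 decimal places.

1.7075

T(0,0) (trapezoid, 1 panel, h=2.1000): 2.054517
T(1,0) (trapezoid, 2 panels, h=1.0500): 1.779943
T(2,0) (trapezoid, 4 panels, h=0.5250): 1.724820
T(3,0) (trapezoid, 8 panels, h=0.2625): 1.711764
T(1,1) = 1.779943 + (1.779943 − 2.054517)/3 = 1.688418
T(2,1) = 1.724820 + (1.724820 − 1.779943)/3 = 1.706446
T(3,1) = 1.711764 + (1.711764 − 1.724820)/3 = 1.707412
T(2,2) = 1.706446 + (1.706446 − 1.688418)/15 = 1.707648
T(3,2) = 1.707412 + (1.707412 − 1.706446)/15 = 1.707476
T(3,3) = 1.707476 + (1.707476 − 1.707648)/63 = 1.707473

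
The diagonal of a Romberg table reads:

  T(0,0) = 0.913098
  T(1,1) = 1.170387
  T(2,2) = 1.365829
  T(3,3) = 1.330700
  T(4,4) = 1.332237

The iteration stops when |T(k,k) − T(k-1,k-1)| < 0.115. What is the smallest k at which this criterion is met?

|T(1,1) − T(0,0)| = 0.257289 ≥ 0.115
|T(2,2) − T(1,1)| = 0.195442 ≥ 0.115
|T(3,3) − T(2,2)| = 0.035129 < 0.115

k = 3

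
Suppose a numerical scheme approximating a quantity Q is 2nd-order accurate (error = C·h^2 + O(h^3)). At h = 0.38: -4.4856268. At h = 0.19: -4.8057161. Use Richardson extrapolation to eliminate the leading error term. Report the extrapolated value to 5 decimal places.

-4.91241

The leading error scales as h^2; refining by a factor of 2 reduces it by 2^2 = 4.
Extrapolated value = (4·A(h/2) − A(h)) / (4 − 1)
= (4·(-4.8057161) − (-4.4856268)) / 3
= -14.7372376 / 3 = -4.9124125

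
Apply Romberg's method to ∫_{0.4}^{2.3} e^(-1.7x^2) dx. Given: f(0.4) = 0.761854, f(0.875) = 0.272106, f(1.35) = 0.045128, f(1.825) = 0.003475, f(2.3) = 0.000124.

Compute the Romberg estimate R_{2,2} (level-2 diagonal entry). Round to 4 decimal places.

0.3102

R_{0,0} (trapezoid, 1 panel, h=1.9000): 0.723879
R_{1,0} (trapezoid, 2 panels, h=0.9500): 0.404811
R_{2,0} (trapezoid, 4 panels, h=0.4750): 0.333307
R_{1,1} = 0.404811 + (0.404811 − 0.723879)/3 = 0.298455
R_{2,1} = 0.333307 + (0.333307 − 0.404811)/3 = 0.309472
R_{2,2} = 0.309472 + (0.309472 − 0.298455)/15 = 0.310206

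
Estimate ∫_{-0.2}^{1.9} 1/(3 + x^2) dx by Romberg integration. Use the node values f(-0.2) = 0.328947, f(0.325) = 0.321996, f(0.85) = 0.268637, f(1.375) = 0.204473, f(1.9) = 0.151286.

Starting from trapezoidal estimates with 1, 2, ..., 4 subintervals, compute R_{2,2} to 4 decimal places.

R_{0,0} (trapezoid, 1 panel, h=2.1000): 0.504245
R_{1,0} (trapezoid, 2 panels, h=1.0500): 0.534191
R_{2,0} (trapezoid, 4 panels, h=0.5250): 0.543492
R_{1,1} = 0.534191 + (0.534191 − 0.504245)/3 = 0.544173
R_{2,1} = 0.543492 + (0.543492 − 0.534191)/3 = 0.546592
R_{2,2} = 0.546592 + (0.546592 − 0.544173)/15 = 0.546753

0.5468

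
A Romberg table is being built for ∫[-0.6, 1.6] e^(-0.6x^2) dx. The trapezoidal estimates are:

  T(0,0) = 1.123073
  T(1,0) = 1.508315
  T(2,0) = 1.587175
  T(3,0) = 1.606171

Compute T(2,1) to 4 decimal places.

T(2,1) = 1.587175 + (1.587175 − 1.508315)/3 = 1.613462

1.6135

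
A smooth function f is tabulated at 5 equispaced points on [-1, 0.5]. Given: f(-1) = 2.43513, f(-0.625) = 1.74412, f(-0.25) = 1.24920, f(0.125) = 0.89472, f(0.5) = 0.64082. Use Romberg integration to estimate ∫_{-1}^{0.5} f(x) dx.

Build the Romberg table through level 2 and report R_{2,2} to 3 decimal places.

R_{0,0} (trapezoid, 1 panel, h=1.5000): 2.30696
R_{1,0} (trapezoid, 2 panels, h=0.7500): 2.09038
R_{2,0} (trapezoid, 4 panels, h=0.3750): 2.03476
R_{1,1} = 2.09038 + (2.09038 − 2.30696)/3 = 2.01819
R_{2,1} = 2.03476 + (2.03476 − 2.09038)/3 = 2.01622
R_{2,2} = 2.01622 + (2.01622 − 2.01819)/15 = 2.01609

2.016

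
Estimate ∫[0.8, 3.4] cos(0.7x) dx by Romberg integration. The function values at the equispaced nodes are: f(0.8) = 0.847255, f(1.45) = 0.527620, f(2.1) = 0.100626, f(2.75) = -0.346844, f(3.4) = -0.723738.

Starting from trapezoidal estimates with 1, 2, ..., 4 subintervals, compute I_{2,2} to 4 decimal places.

I_{0,0} (trapezoid, 1 panel, h=2.6000): 0.160572
I_{1,0} (trapezoid, 2 panels, h=1.3000): 0.211100
I_{2,0} (trapezoid, 4 panels, h=0.6500): 0.223054
I_{1,1} = 0.211100 + (0.211100 − 0.160572)/3 = 0.227943
I_{2,1} = 0.223054 + (0.223054 − 0.211100)/3 = 0.227039
I_{2,2} = 0.227039 + (0.227039 − 0.227943)/15 = 0.226979

0.2270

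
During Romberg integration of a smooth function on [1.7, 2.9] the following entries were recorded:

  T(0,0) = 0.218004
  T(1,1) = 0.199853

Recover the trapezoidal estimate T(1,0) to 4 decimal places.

From T(1,1) = (4·T(1,0) − T(0,0))/3, solve for T(1,0):
4·T(1,0) = 3·0.199853 + 0.218004 = 0.817563
T(1,0) = 0.204391

0.2044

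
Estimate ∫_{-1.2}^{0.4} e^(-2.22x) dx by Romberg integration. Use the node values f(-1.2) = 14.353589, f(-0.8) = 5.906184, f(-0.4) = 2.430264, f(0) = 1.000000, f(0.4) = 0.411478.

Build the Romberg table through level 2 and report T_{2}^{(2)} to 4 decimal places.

T_{0}^{(0)} (trapezoid, 1 panel, h=1.6000): 11.812054
T_{1}^{(0)} (trapezoid, 2 panels, h=0.8000): 7.850238
T_{2}^{(0)} (trapezoid, 4 panels, h=0.4000): 6.687593
T_{1}^{(1)} = 7.850238 + (7.850238 − 11.812054)/3 = 6.529633
T_{2}^{(1)} = 6.687593 + (6.687593 − 7.850238)/3 = 6.300045
T_{2}^{(2)} = 6.300045 + (6.300045 − 6.529633)/15 = 6.284739

6.2847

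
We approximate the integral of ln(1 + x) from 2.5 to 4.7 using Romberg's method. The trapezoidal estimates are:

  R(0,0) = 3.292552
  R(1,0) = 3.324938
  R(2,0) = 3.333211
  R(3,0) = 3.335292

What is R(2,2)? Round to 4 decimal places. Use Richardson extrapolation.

R(1,1) = 3.324938 + (3.324938 − 3.292552)/3 = 3.335733
R(2,1) = (4·3.333211 − 3.324938) / 3 = 3.335969
R(2,2) = (16·3.335969 − 3.335733) / 15 = 3.335985

3.3360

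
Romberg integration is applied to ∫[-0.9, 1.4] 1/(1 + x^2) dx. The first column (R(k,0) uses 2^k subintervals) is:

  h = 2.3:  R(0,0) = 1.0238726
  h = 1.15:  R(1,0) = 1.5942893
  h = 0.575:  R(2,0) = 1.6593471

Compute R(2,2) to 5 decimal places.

1.67414

R(1,1) = 1.5942893 + (1.5942893 − 1.0238726)/3 = 1.7844282
R(2,1) = 1.6593471 + (1.6593471 − 1.5942893)/3 = 1.6810330
R(2,2) = (16·1.6810330 − 1.7844282) / 15 = 1.6741400
(Column j=1 coincides with Simpson's rule on the same nodes.)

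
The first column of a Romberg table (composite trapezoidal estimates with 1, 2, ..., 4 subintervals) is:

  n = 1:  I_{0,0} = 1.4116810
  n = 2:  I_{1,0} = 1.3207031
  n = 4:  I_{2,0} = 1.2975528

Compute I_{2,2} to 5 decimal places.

Richardson extrapolation on the trapezoidal column (denominator 4−1=3):
I_{1,1} = 1.3207031 + (1.3207031 − 1.4116810)/3 = 1.2903771
I_{2,1} = 1.2975528 + (1.2975528 − 1.3207031)/3 = 1.2898360
I_{2,2} = (16·1.2898360 − 1.2903771) / 15 = 1.2897999

1.28980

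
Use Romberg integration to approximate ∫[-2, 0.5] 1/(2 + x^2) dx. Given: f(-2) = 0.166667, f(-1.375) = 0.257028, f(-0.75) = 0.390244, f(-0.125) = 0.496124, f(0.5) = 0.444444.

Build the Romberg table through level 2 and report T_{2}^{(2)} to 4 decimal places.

0.9184

T_{0}^{(0)} (trapezoid, 1 panel, h=2.5000): 0.763889
T_{1}^{(0)} (trapezoid, 2 panels, h=1.2500): 0.869749
T_{2}^{(0)} (trapezoid, 4 panels, h=0.6250): 0.905595
T_{1}^{(1)} = 0.869749 + (0.869749 − 0.763889)/3 = 0.905036
T_{2}^{(1)} = 0.905595 + (0.905595 − 0.869749)/3 = 0.917544
T_{2}^{(2)} = 0.917544 + (0.917544 − 0.905036)/15 = 0.918378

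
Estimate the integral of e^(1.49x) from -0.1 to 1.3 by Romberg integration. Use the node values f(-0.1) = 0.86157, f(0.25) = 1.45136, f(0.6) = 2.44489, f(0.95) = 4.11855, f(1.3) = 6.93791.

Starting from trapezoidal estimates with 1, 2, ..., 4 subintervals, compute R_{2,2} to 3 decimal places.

4.078

R_{0,0} (trapezoid, 1 panel, h=1.4000): 5.45964
R_{1,0} (trapezoid, 2 panels, h=0.7000): 4.44124
R_{2,0} (trapezoid, 4 panels, h=0.3500): 4.17009
R_{1,1} = 4.44124 + (4.44124 − 5.45964)/3 = 4.10177
R_{2,1} = 4.17009 + (4.17009 − 4.44124)/3 = 4.07971
R_{2,2} = 4.07971 + (4.07971 − 4.10177)/15 = 4.07824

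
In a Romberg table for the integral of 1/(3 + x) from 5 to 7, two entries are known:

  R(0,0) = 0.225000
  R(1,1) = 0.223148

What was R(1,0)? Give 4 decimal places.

0.2236

From R(1,1) = (4·R(1,0) − R(0,0))/3, solve for R(1,0):
4·R(1,0) = 3·0.223148 + 0.225000 = 0.894444
R(1,0) = 0.223611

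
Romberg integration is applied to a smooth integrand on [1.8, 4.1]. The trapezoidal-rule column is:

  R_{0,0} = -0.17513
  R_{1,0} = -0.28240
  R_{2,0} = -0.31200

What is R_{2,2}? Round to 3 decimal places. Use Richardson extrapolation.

-0.322

Richardson extrapolation on the trapezoidal column (denominator 4−1=3):
R_{1,1} = (4·(-0.28240) − (-0.17513)) / 3 = -0.31816
R_{2,1} = (4·(-0.31200) − (-0.28240)) / 3 = -0.32187
R_{2,2} = (16·(-0.32187) − (-0.31816)) / 15 = -0.32212
(Column j=1 coincides with Simpson's rule on the same nodes.)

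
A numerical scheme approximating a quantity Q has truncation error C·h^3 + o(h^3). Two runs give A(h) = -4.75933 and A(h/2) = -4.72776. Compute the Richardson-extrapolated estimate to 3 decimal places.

Extrapolated value = (8·A(h/2) − A(h)) / (8 − 1)
= (8·(-4.72776) − (-4.75933)) / 7
= -33.06275 / 7 = -4.72325

-4.723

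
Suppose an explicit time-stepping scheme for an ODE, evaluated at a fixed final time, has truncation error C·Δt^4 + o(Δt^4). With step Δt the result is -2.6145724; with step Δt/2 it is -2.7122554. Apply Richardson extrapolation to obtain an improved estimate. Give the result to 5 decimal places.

Extrapolated value = (16·A(Δt/2) − A(Δt)) / (16 − 1)
= (16·(-2.7122554) − (-2.6145724)) / 15
= -40.7815140 / 15 = -2.7187676

-2.71877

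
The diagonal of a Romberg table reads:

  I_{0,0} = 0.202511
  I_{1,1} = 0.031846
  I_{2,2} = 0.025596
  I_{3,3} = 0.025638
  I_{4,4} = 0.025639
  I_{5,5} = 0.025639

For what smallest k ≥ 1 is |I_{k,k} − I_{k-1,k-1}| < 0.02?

k = 2

|I_{1,1} − I_{0,0}| = 0.170665 ≥ 0.02
|I_{2,2} − I_{1,1}| = 0.006250 < 0.02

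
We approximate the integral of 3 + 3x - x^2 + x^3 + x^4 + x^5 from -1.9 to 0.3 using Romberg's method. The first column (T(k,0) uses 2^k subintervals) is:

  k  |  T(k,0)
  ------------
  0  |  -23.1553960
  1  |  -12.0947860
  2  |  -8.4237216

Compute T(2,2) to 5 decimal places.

-7.11951

Richardson extrapolation on the trapezoidal column (denominator 4−1=3):
T(1,1) = -12.0947860 + (-12.0947860 − (-23.1553960))/3 = -8.4079160
T(2,1) = (4·(-8.4237216) − (-12.0947860)) / 3 = -7.2000335
T(2,2) = (16·(-7.2000335) − (-8.4079160)) / 15 = -7.1195080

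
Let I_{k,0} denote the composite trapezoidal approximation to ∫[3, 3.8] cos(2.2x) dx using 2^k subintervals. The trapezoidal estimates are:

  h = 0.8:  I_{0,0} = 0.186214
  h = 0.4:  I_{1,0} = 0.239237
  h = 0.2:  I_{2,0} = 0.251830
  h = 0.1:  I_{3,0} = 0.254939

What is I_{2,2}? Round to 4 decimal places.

0.2560

I_{1,1} = (4·0.239237 − 0.186214) / 3 = 0.256911
I_{2,1} = 0.251830 + (0.251830 − 0.239237)/3 = 0.256028
I_{2,2} = (16·0.256028 − 0.256911) / 15 = 0.255969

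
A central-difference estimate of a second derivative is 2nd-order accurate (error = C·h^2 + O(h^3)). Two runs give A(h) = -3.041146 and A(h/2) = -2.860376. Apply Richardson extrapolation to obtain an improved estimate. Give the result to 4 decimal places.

-2.8001

The leading error scales as h^2; refining by a factor of 2 reduces it by 2^2 = 4.
Extrapolated value = (4·A(h/2) − A(h)) / (4 − 1)
= (4·(-2.860376) − (-3.041146)) / 3
= -8.400358 / 3 = -2.800119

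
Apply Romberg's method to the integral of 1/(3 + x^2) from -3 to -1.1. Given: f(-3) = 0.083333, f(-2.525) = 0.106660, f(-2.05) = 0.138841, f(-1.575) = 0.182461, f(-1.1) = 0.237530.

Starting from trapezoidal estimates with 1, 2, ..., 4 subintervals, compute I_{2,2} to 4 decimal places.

I_{0,0} (trapezoid, 1 panel, h=1.9000): 0.304820
I_{1,0} (trapezoid, 2 panels, h=0.9500): 0.284309
I_{2,0} (trapezoid, 4 panels, h=0.4750): 0.279487
I_{1,1} = 0.284309 + (0.284309 − 0.304820)/3 = 0.277472
I_{2,1} = 0.279487 + (0.279487 − 0.284309)/3 = 0.277880
I_{2,2} = 0.277880 + (0.277880 − 0.277472)/15 = 0.277907

0.2779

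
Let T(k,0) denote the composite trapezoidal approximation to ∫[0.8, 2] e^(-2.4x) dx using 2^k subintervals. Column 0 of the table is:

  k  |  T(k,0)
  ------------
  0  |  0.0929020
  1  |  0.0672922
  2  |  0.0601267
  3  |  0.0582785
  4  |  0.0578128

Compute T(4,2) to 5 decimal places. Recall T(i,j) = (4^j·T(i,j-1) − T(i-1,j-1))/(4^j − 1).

0.05766

Richardson extrapolation on the trapezoidal column (denominator 4−1=3):
T(3,1) = (4·0.0582785 − 0.0601267) / 3 = 0.0576624
T(4,1) = (4·0.0578128 − 0.0582785) / 3 = 0.0576576
T(4,2) = (16·0.0576576 − 0.0576624) / 15 = 0.0576573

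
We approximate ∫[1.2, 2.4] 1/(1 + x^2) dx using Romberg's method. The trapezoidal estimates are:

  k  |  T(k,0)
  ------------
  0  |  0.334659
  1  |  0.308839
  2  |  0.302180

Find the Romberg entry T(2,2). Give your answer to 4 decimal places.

0.2999

Richardson extrapolation on the trapezoidal column (denominator 4−1=3):
T(1,1) = 0.308839 + (0.308839 − 0.334659)/3 = 0.300232
T(2,1) = (4·0.302180 − 0.308839) / 3 = 0.299960
T(2,2) = 0.299960 + (0.299960 − 0.300232)/15 = 0.299942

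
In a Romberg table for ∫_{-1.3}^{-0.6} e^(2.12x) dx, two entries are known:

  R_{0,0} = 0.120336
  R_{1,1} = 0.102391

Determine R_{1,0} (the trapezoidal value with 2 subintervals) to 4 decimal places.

0.1069

From R_{1,1} = (4·R_{1,0} − R_{0,0})/3, solve for R_{1,0}:
4·R_{1,0} = 3·0.102391 + 0.120336 = 0.427509
R_{1,0} = 0.106877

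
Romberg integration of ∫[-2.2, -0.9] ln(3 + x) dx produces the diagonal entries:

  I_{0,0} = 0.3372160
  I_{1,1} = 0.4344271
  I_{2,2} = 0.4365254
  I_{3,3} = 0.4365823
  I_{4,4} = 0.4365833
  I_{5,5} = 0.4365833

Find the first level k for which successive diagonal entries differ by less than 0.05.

|I_{1,1} − I_{0,0}| = 0.0972111 ≥ 0.05
|I_{2,2} − I_{1,1}| = 0.0020983 < 0.05

k = 2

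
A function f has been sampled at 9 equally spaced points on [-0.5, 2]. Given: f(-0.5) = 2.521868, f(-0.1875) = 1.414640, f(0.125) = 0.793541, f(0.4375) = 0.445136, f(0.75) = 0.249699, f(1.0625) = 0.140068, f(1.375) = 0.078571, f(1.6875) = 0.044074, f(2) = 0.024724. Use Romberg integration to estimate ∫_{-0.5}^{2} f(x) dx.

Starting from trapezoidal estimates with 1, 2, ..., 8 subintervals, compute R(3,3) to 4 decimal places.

1.3498

R(0,0) (trapezoid, 1 panel, h=2.5000): 3.183240
R(1,0) (trapezoid, 2 panels, h=1.2500): 1.903744
R(2,0) (trapezoid, 4 panels, h=0.6250): 1.496942
R(3,0) (trapezoid, 8 panels, h=0.3125): 1.387195
R(1,1) = 1.903744 + (1.903744 − 3.183240)/3 = 1.477245
R(2,1) = 1.496942 + (1.496942 − 1.903744)/3 = 1.361341
R(3,1) = 1.387195 + (1.387195 − 1.496942)/3 = 1.350613
R(2,2) = 1.361341 + (1.361341 − 1.477245)/15 = 1.353614
R(3,2) = 1.350613 + (1.350613 − 1.361341)/15 = 1.349898
R(3,3) = 1.349898 + (1.349898 − 1.353614)/63 = 1.349839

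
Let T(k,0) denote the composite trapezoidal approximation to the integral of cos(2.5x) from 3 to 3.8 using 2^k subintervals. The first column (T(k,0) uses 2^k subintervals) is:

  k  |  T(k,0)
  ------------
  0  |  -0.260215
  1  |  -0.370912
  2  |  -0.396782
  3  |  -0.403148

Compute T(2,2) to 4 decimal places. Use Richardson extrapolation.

-0.4052

T(1,1) = (4·(-0.370912) − (-0.260215)) / 3 = -0.407811
T(2,1) = (4·(-0.396782) − (-0.370912)) / 3 = -0.405405
T(2,2) = (16·(-0.405405) − (-0.407811)) / 15 = -0.405245
(Column j=1 coincides with Simpson's rule on the same nodes.)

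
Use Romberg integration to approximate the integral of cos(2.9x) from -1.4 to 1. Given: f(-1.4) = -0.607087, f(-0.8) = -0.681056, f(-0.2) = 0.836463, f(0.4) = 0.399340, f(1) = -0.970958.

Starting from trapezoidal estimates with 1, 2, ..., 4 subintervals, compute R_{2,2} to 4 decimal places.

-0.2673

R_{0,0} (trapezoid, 1 panel, h=2.4000): -1.893654
R_{1,0} (trapezoid, 2 panels, h=1.2000): 0.056929
R_{2,0} (trapezoid, 4 panels, h=0.6000): -0.140565
R_{1,1} = 0.056929 + (0.056929 − (-1.893654))/3 = 0.707123
R_{2,1} = -0.140565 + (-0.140565 − 0.056929)/3 = -0.206396
R_{2,2} = -0.206396 + (-0.206396 − 0.707123)/15 = -0.267297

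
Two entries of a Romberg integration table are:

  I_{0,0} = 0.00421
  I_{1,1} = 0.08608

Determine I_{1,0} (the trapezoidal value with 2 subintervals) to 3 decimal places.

From I_{1,1} = (4·I_{1,0} − I_{0,0})/3, solve for I_{1,0}:
4·I_{1,0} = 3·0.08608 + 0.00421 = 0.26245
I_{1,0} = 0.06561

0.066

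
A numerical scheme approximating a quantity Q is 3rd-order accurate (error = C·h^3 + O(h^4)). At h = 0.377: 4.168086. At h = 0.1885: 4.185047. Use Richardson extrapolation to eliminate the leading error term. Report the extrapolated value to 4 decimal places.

The leading error scales as h^3; refining by a factor of 2 reduces it by 2^3 = 8.
Extrapolated value = (8·A(h/2) − A(h)) / (8 − 1)
= (8·4.185047 − 4.168086) / 7
= 29.312290 / 7 = 4.187470

4.1875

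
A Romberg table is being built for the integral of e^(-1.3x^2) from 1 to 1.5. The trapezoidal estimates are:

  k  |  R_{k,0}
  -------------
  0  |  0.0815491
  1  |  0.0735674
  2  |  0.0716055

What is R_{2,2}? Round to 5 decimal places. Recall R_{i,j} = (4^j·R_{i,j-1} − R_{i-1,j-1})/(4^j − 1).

Richardson extrapolation on the trapezoidal column (denominator 4−1=3):
R_{1,1} = (4·0.0735674 − 0.0815491) / 3 = 0.0709068
R_{2,1} = (4·0.0716055 − 0.0735674) / 3 = 0.0709515
R_{2,2} = (16·0.0709515 − 0.0709068) / 15 = 0.0709545

0.07095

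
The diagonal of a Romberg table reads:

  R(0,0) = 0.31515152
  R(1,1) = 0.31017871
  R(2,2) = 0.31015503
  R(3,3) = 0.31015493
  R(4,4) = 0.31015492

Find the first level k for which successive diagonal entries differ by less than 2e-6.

|R(1,1) − R(0,0)| = 0.00497281 ≥ 2e-6
|R(2,2) − R(1,1)| = 0.00002368 ≥ 2e-6
|R(3,3) − R(2,2)| = 0.00000010 < 2e-6

k = 3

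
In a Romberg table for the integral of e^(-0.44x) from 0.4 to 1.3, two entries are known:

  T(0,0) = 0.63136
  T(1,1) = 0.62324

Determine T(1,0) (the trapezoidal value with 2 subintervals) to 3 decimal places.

From T(1,1) = (4·T(1,0) − T(0,0))/3, solve for T(1,0):
4·T(1,0) = 3·0.62324 + 0.63136 = 2.50108
T(1,0) = 0.62527

0.625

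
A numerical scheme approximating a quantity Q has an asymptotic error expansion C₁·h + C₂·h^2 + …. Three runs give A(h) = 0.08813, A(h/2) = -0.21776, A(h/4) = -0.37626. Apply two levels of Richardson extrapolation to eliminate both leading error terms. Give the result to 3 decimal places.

First eliminate the h term (factor 2^1 = 2):
  B₁ = (2·(-0.21776) − 0.08813)/1 = -0.52365
  B₂ = (2·(-0.37626) − (-0.21776))/1 = -0.53476
Then eliminate the h^2 term (factor 2^2 = 4):
  (4·(-0.53476) − (-0.52365))/3 = -0.53846

-0.538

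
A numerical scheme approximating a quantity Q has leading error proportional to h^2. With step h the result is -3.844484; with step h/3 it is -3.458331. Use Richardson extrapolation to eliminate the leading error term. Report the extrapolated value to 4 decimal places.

-3.4101

The leading error scales as h^2; refining by a factor of 3 reduces it by 3^2 = 9.
Extrapolated value = (9·A(h/3) − A(h)) / (9 − 1)
= (9·(-3.458331) − (-3.844484)) / 8
= -27.280495 / 8 = -3.410062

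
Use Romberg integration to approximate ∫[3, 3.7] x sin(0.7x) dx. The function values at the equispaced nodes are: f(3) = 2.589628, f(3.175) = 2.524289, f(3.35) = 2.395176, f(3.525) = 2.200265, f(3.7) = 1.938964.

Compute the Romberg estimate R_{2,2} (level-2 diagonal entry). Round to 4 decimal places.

R_{0,0} (trapezoid, 1 panel, h=0.7000): 1.585007
R_{1,0} (trapezoid, 2 panels, h=0.3500): 1.630815
R_{2,0} (trapezoid, 4 panels, h=0.1750): 1.642205
R_{1,1} = 1.630815 + (1.630815 − 1.585007)/3 = 1.646084
R_{2,1} = 1.642205 + (1.642205 − 1.630815)/3 = 1.646002
R_{2,2} = 1.646002 + (1.646002 − 1.646084)/15 = 1.645997

1.6460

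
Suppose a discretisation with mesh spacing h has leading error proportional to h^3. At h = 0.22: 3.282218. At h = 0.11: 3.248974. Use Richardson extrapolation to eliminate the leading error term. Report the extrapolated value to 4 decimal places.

3.2442

Extrapolated value = (8·A(h/2) − A(h)) / (8 − 1)
= (8·3.248974 − 3.282218) / 7
= 22.709574 / 7 = 3.244225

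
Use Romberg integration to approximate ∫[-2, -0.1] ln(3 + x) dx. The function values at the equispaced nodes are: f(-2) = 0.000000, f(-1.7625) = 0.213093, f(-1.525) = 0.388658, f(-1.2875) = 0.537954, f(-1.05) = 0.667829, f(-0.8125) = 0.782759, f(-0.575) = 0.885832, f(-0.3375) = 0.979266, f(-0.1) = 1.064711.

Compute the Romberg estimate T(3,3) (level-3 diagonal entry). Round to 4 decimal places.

1.1877

T(0,0) (trapezoid, 1 panel, h=1.9000): 1.011475
T(1,0) (trapezoid, 2 panels, h=0.9500): 1.140175
T(2,0) (trapezoid, 4 panels, h=0.4750): 1.175470
T(3,0) (trapezoid, 8 panels, h=0.2375): 1.184590
T(1,1) = 1.140175 + (1.140175 − 1.011475)/3 = 1.183075
T(2,1) = 1.175470 + (1.175470 − 1.140175)/3 = 1.187235
T(3,1) = 1.184590 + (1.184590 − 1.175470)/3 = 1.187630
T(2,2) = 1.187235 + (1.187235 − 1.183075)/15 = 1.187512
T(3,2) = 1.187630 + (1.187630 − 1.187235)/15 = 1.187656
T(3,3) = 1.187656 + (1.187656 − 1.187512)/63 = 1.187658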